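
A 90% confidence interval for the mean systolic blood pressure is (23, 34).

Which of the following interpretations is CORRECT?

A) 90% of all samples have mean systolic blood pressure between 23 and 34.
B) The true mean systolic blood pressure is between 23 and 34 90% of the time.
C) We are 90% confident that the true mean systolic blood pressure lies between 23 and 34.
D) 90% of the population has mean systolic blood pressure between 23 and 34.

A confidence interval represents our confidence in the procedure, not a probability statement about the parameter.

Key concept: If we repeated this sampling process many times and computed a 90% CI each time, about 90% of those intervals would contain the true population parameter.

For this specific interval (23, 34):
- Midpoint (point estimate): 28.5
- Margin of error: 5.5

The correct interpretation is the one stating confidence that the true parameter lies in the interval — option C.

C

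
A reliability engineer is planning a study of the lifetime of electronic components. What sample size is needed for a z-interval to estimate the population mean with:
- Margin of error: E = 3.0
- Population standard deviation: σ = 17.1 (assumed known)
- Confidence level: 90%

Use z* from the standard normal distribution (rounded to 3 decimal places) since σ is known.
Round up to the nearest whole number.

Using z* since population σ is known (z-interval formula).

For 90% confidence, z* = 1.645 (from standard normal table)

Sample size formula for z-interval: n = (z*σ/E)²

n = (1.645 × 17.1 / 3.0)²
  = (9.376500)²
  = 87.9188

Round up to the nearest whole number: n = 88

88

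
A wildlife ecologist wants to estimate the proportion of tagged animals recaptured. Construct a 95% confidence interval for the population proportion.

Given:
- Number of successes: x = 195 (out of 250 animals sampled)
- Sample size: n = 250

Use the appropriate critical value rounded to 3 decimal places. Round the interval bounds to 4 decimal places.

Sample proportion: p̂ = 195/250 = 0.780000

Check conditions for normal approximation:
  np̂ = 195 ≥ 10 ✓
  n(1-p̂) = 55 ≥ 10 ✓

The sample is large enough, so use a z-interval (normal approximation) for the proportion.

For 95% confidence, z* = 1.96 (from standard normal table)

Standard error: SE = √(p̂(1-p̂)/n) = √(0.780000×0.220000/250) = 0.02619924

Margin of error: E = z* × SE = 1.96 × 0.02619924 = 0.051351

Z-interval: p̂ ± E = 0.780000 ± 0.051351 = (0.728649, 0.831351)

Rounded to 4 decimal places:

(0.7286, 0.8314)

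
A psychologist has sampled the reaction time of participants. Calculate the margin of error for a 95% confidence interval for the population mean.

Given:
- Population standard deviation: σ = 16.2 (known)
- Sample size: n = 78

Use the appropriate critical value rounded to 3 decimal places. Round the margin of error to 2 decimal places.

The population standard deviation σ is known, so use the z-interval margin of error formula.

For 95% confidence, z* = 1.96 (from standard normal table)

Margin of error formula for z-interval: E = z* × σ/√n

E = 1.96 × 16.2/√78
  = 1.96 × 1.834289
  = 3.5952

Rounded to 2 decimal places:

3.60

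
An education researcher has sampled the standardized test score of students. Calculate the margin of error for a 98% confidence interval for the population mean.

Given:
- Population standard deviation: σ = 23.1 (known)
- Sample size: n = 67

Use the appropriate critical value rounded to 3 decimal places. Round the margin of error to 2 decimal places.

The population standard deviation σ is known, so use the z-interval margin of error formula.

For 98% confidence, z* = 2.326 (from standard normal table)

Margin of error formula for z-interval: E = z* × σ/√n

E = 2.326 × 23.1/√67
  = 2.326 × 2.822114
  = 6.5642

Rounded to 2 decimal places:

6.56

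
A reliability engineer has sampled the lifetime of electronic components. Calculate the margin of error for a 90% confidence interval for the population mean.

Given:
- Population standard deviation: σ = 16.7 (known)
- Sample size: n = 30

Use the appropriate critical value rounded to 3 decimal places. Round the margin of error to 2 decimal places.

The population standard deviation σ is known, so use the z-interval margin of error formula.

For 90% confidence, z* = 1.645 (from standard normal table)

Margin of error formula for z-interval: E = z* × σ/√n

E = 1.645 × 16.7/√30
  = 1.645 × 3.048989
  = 5.0156

Rounded to 2 decimal places:

5.02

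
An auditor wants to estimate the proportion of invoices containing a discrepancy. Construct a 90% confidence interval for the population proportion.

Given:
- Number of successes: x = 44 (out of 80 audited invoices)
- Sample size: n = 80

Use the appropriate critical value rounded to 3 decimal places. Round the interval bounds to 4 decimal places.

Sample proportion: p̂ = 44/80 = 0.550000

Check conditions for normal approximation:
  np̂ = 44 ≥ 10 ✓
  n(1-p̂) = 36 ≥ 10 ✓

The sample is large enough, so use a z-interval (normal approximation) for the proportion.

For 90% confidence, z* = 1.645 (from standard normal table)

Standard error: SE = √(p̂(1-p̂)/n) = √(0.550000×0.450000/80) = 0.05562149

Margin of error: E = z* × SE = 1.645 × 0.05562149 = 0.091497

Z-interval: p̂ ± E = 0.550000 ± 0.091497 = (0.458503, 0.641497)

Rounded to 4 decimal places:

(0.4585, 0.6415)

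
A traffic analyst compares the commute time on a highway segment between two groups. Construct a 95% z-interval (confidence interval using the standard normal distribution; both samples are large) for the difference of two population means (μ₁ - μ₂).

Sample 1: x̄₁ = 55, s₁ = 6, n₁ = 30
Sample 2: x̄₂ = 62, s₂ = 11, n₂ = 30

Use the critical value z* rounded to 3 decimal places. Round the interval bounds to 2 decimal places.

Both samples are large (n₁ = 30 ≥ 30, n₂ = 30 ≥ 30), so a z-interval for the difference of means applies.

Point estimate: x̄₁ - x̄₂ = 55 - 62 = -7

Standard error: SE = √(s₁²/n₁ + s₂²/n₂)
= √(6²/30 + 11²/30)
= √(1.200000 + 4.033333)
= 2.287648

For 95% confidence, z* = 1.96 (from standard normal table)
Margin of error: E = z* × SE = 1.96 × 2.287648 = 4.4838

Z-interval: (x̄₁ - x̄₂) ± E = -7 ± 4.4838 = (-11.4838, -2.5162)

Rounded to 2 decimal places:

(-11.48, -2.52)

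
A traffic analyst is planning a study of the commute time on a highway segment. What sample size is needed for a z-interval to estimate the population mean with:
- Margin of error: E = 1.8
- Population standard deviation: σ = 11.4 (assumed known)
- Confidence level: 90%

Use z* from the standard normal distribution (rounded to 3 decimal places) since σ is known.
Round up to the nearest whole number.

Using z* since population σ is known (z-interval formula).

For 90% confidence, z* = 1.645 (from standard normal table)

Sample size formula for z-interval: n = (z*σ/E)²

n = (1.645 × 11.4 / 1.8)²
  = (10.418333)²
  = 108.5417

Round up to the nearest whole number: n = 109

109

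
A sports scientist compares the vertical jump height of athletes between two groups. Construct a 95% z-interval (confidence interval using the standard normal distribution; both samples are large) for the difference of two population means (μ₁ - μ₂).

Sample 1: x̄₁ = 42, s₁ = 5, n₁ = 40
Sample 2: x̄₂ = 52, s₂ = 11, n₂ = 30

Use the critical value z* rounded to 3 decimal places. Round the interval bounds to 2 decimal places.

Both samples are large (n₁ = 40 ≥ 30, n₂ = 30 ≥ 30), so a z-interval for the difference of means applies.

Point estimate: x̄₁ - x̄₂ = 42 - 52 = -10

Standard error: SE = √(s₁²/n₁ + s₂²/n₂)
= √(5²/40 + 11²/30)
= √(0.625000 + 4.033333)
= 2.158317

For 95% confidence, z* = 1.96 (from standard normal table)
Margin of error: E = z* × SE = 1.96 × 2.158317 = 4.2303

Z-interval: (x̄₁ - x̄₂) ± E = -10 ± 4.2303 = (-14.2303, -5.7697)

Rounded to 2 decimal places:

(-14.23, -5.77)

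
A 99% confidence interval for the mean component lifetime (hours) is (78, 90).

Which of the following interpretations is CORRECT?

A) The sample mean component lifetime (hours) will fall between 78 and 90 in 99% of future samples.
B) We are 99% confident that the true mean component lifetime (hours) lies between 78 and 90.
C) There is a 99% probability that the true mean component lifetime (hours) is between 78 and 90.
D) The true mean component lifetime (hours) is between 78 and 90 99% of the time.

A confidence interval represents our confidence in the procedure, not a probability statement about the parameter.

Key concept: If we repeated this sampling process many times and computed a 99% CI each time, about 99% of those intervals would contain the true population parameter.

For this specific interval (78, 90):
- Midpoint (point estimate): 84
- Margin of error: 6

The correct interpretation is the one stating confidence that the true parameter lies in the interval — option B.

B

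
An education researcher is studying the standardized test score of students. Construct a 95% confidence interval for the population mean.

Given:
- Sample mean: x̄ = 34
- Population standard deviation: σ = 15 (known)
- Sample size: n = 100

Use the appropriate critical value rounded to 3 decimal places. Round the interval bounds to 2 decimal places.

The population standard deviation σ is known, so use a z-interval (standard normal critical value).

For 95% confidence, z* = 1.96 (from standard normal table)

Standard error: SE = σ/√n = 15/√100 = 1.500000

Margin of error: E = z* × SE = 1.96 × 1.500000 = 2.9400

Z-interval: x̄ ± E = 34 ± 2.9400 = (31.0600, 36.9400)

Rounded to 2 decimal places:

(31.06, 36.94)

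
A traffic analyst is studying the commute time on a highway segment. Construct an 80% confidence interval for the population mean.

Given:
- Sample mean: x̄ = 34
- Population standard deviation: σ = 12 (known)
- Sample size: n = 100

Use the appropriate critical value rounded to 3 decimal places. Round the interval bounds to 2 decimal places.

The population standard deviation σ is known, so use a z-interval (standard normal critical value).

For 80% confidence, z* = 1.282 (from standard normal table)

Standard error: SE = σ/√n = 12/√100 = 1.200000

Margin of error: E = z* × SE = 1.282 × 1.200000 = 1.5384

Z-interval: x̄ ± E = 34 ± 1.5384 = (32.4616, 35.5384)

Rounded to 2 decimal places:

(32.46, 35.54)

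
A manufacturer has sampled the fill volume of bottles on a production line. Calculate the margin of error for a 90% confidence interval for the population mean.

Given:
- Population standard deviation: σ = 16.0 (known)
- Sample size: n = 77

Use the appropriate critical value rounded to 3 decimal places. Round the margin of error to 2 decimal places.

The population standard deviation σ is known, so use the z-interval margin of error formula.

For 90% confidence, z* = 1.645 (from standard normal table)

Margin of error formula for z-interval: E = z* × σ/√n

E = 1.645 × 16.0/√77
  = 1.645 × 1.823369
  = 2.9994

Rounded to 2 decimal places:

3.00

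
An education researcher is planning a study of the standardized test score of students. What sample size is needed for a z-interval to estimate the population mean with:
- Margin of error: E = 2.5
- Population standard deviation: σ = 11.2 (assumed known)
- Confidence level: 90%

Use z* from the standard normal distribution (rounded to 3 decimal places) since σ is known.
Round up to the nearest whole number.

Using z* since population σ is known (z-interval formula).

For 90% confidence, z* = 1.645 (from standard normal table)

Sample size formula for z-interval: n = (z*σ/E)²

n = (1.645 × 11.2 / 2.5)²
  = (7.369600)²
  = 54.3110

Round up to the nearest whole number: n = 55

55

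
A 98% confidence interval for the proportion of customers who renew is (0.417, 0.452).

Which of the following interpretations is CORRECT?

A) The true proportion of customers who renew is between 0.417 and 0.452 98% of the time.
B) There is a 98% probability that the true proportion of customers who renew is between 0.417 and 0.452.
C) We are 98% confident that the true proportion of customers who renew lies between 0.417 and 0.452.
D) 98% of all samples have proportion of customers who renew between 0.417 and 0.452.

A confidence interval represents our confidence in the procedure, not a probability statement about the parameter.

Key concept: If we repeated this sampling process many times and computed a 98% CI each time, about 98% of those intervals would contain the true population parameter.

For this specific interval (0.417, 0.452):
- Midpoint (point estimate): 0.4345
- Margin of error: 0.0175

The correct interpretation is the one stating confidence that the true parameter lies in the interval — option C.

C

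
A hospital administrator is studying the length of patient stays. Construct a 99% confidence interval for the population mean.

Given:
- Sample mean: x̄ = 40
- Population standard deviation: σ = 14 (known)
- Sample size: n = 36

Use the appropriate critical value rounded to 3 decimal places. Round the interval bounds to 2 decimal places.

The population standard deviation σ is known, so use a z-interval (standard normal critical value).

For 99% confidence, z* = 2.576 (from standard normal table)

Standard error: SE = σ/√n = 14/√36 = 2.333333

Margin of error: E = z* × SE = 2.576 × 2.333333 = 6.0107

Z-interval: x̄ ± E = 40 ± 6.0107 = (33.9893, 46.0107)

Rounded to 2 decimal places:

(33.99, 46.01)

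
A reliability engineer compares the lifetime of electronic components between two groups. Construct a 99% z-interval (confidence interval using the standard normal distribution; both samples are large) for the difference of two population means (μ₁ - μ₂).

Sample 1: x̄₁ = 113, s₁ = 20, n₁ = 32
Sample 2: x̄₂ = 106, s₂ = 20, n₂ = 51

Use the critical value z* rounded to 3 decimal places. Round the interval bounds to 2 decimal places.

Both samples are large (n₁ = 32 ≥ 30, n₂ = 51 ≥ 30), so a z-interval for the difference of means applies.

Point estimate: x̄₁ - x̄₂ = 113 - 106 = 7

Standard error: SE = √(s₁²/n₁ + s₂²/n₂)
= √(20²/32 + 20²/51)
= √(12.500000 + 7.843137)
= 4.510337

For 99% confidence, z* = 2.576 (from standard normal table)
Margin of error: E = z* × SE = 2.576 × 4.510337 = 11.6186

Z-interval: (x̄₁ - x̄₂) ± E = 7 ± 11.6186 = (-4.6186, 18.6186)

Rounded to 2 decimal places:

(-4.62, 18.62)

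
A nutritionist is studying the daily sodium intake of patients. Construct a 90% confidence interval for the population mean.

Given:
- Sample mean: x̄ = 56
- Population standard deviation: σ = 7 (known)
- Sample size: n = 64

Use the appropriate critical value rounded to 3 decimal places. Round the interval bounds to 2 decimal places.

The population standard deviation σ is known, so use a z-interval (standard normal critical value).

For 90% confidence, z* = 1.645 (from standard normal table)

Standard error: SE = σ/√n = 7/√64 = 0.875000

Margin of error: E = z* × SE = 1.645 × 0.875000 = 1.4394

Z-interval: x̄ ± E = 56 ± 1.4394 = (54.5606, 57.4394)

Rounded to 2 decimal places:

(54.56, 57.44)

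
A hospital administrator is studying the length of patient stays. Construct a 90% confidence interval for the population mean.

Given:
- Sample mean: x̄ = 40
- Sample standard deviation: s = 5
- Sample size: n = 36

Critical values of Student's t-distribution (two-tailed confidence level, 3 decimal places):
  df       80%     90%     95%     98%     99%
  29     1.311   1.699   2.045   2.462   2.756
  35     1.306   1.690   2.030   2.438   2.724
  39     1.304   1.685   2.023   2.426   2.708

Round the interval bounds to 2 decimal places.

The population standard deviation σ is unknown (only the sample standard deviation s is given), so use a t-interval with df = n - 1 = 36 - 1 = 35.

For 90% confidence with df = 35, t* = 1.690 (from t-table)

Standard error: SE = s/√n = 5/√36 = 0.833333

Margin of error: E = t* × SE = 1.690 × 0.833333 = 1.4083

T-interval: x̄ ± E = 40 ± 1.4083 = (38.5917, 41.4083)

Rounded to 2 decimal places:

(38.59, 41.41)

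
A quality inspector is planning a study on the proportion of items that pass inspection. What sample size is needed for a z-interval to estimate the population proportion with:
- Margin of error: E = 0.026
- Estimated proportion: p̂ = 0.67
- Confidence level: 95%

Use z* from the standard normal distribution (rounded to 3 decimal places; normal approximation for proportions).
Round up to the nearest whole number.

Using z* for proportion z-interval (normal approximation).

For 95% confidence, z* = 1.96 (from standard normal table)

Sample size formula for proportion z-interval: n = z*²p̂(1-p̂)/E²

n = 1.96² × 0.67 × 0.33 / 0.026²
  = 3.8416 × 0.2211 / 0.000676
  = 1256.4760

Round up to the nearest whole number: n = 1257

1257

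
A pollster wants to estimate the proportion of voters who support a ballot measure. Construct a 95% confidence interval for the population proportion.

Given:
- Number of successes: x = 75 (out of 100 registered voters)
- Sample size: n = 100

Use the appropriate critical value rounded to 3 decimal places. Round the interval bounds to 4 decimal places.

Sample proportion: p̂ = 75/100 = 0.750000

Check conditions for normal approximation:
  np̂ = 75 ≥ 10 ✓
  n(1-p̂) = 25 ≥ 10 ✓

The sample is large enough, so use a z-interval (normal approximation) for the proportion.

For 95% confidence, z* = 1.96 (from standard normal table)

Standard error: SE = √(p̂(1-p̂)/n) = √(0.750000×0.250000/100) = 0.04330127

Margin of error: E = z* × SE = 1.96 × 0.04330127 = 0.084870

Z-interval: p̂ ± E = 0.750000 ± 0.084870 = (0.665130, 0.834870)

Rounded to 4 decimal places:

(0.6651, 0.8349)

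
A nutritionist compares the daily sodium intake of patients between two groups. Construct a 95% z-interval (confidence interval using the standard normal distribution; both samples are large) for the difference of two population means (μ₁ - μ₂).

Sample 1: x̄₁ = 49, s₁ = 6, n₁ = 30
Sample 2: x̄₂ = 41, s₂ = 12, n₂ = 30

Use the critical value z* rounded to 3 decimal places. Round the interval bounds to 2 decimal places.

Both samples are large (n₁ = 30 ≥ 30, n₂ = 30 ≥ 30), so a z-interval for the difference of means applies.

Point estimate: x̄₁ - x̄₂ = 49 - 41 = 8

Standard error: SE = √(s₁²/n₁ + s₂²/n₂)
= √(6²/30 + 12²/30)
= √(1.200000 + 4.800000)
= 2.449490

For 95% confidence, z* = 1.96 (from standard normal table)
Margin of error: E = z* × SE = 1.96 × 2.449490 = 4.8010

Z-interval: (x̄₁ - x̄₂) ± E = 8 ± 4.8010 = (3.1990, 12.8010)

Rounded to 2 decimal places:

(3.20, 12.80)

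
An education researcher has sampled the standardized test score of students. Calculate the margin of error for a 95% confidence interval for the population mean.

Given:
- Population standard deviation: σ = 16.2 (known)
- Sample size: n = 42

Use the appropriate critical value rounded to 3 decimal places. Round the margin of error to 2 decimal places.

The population standard deviation σ is known, so use the z-interval margin of error formula.

For 95% confidence, z* = 1.96 (from standard normal table)

Margin of error formula for z-interval: E = z* × σ/√n

E = 1.96 × 16.2/√42
  = 1.96 × 2.499714
  = 4.8994

Rounded to 2 decimal places:

4.90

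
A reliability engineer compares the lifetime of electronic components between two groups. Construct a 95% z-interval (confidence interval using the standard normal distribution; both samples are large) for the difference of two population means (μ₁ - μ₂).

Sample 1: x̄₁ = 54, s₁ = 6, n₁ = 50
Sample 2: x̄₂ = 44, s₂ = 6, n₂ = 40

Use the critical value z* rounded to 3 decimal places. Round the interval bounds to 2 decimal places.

Both samples are large (n₁ = 50 ≥ 30, n₂ = 40 ≥ 30), so a z-interval for the difference of means applies.

Point estimate: x̄₁ - x̄₂ = 54 - 44 = 10

Standard error: SE = √(s₁²/n₁ + s₂²/n₂)
= √(6²/50 + 6²/40)
= √(0.720000 + 0.900000)
= 1.272792

For 95% confidence, z* = 1.96 (from standard normal table)
Margin of error: E = z* × SE = 1.96 × 1.272792 = 2.4947

Z-interval: (x̄₁ - x̄₂) ± E = 10 ± 2.4947 = (7.5053, 12.4947)

Rounded to 2 decimal places:

(7.51, 12.49)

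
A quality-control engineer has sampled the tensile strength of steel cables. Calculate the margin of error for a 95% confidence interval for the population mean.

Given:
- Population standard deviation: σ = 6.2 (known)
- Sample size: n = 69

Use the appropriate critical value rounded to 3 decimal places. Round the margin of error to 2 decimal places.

The population standard deviation σ is known, so use the z-interval margin of error formula.

For 95% confidence, z* = 1.96 (from standard normal table)

Margin of error formula for z-interval: E = z* × σ/√n

E = 1.96 × 6.2/√69
  = 1.96 × 0.746392
  = 1.4629

Rounded to 2 decimal places:

1.46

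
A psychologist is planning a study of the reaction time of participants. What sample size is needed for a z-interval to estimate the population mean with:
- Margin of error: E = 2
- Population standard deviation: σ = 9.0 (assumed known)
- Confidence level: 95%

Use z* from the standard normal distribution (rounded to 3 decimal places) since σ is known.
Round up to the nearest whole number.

Using z* since population σ is known (z-interval formula).

For 95% confidence, z* = 1.96 (from standard normal table)

Sample size formula for z-interval: n = (z*σ/E)²

n = (1.96 × 9.0 / 2)²
  = (8.820000)²
  = 77.7924

Round up to the nearest whole number: n = 78

78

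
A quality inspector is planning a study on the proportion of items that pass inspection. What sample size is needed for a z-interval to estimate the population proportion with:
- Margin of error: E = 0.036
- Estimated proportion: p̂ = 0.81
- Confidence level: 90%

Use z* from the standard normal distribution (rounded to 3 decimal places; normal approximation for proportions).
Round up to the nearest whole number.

Using z* for proportion z-interval (normal approximation).

For 90% confidence, z* = 1.645 (from standard normal table)

Sample size formula for proportion z-interval: n = z*²p̂(1-p̂)/E²

n = 1.645² × 0.81 × 0.19 / 0.036²
  = 2.706025 × 0.1539 / 0.001296
  = 321.3405

Round up to the nearest whole number: n = 322

322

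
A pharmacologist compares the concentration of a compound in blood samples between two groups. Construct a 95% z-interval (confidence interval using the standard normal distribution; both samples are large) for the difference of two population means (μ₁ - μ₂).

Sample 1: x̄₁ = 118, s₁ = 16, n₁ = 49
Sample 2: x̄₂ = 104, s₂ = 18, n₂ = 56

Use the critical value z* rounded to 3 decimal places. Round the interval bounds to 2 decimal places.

Both samples are large (n₁ = 49 ≥ 30, n₂ = 56 ≥ 30), so a z-interval for the difference of means applies.

Point estimate: x̄₁ - x̄₂ = 118 - 104 = 14

Standard error: SE = √(s₁²/n₁ + s₂²/n₂)
= √(16²/49 + 18²/56)
= √(5.224490 + 5.785714)
= 3.318163

For 95% confidence, z* = 1.96 (from standard normal table)
Margin of error: E = z* × SE = 1.96 × 3.318163 = 6.5036

Z-interval: (x̄₁ - x̄₂) ± E = 14 ± 6.5036 = (7.4964, 20.5036)

Rounded to 2 decimal places:

(7.50, 20.50)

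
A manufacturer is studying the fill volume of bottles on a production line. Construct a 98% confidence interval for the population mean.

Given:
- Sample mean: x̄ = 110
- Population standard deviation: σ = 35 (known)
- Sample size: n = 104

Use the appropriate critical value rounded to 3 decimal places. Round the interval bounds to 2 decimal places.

The population standard deviation σ is known, so use a z-interval (standard normal critical value).

For 98% confidence, z* = 2.326 (from standard normal table)

Standard error: SE = σ/√n = 35/√104 = 3.432032

Margin of error: E = z* × SE = 2.326 × 3.432032 = 7.9829

Z-interval: x̄ ± E = 110 ± 7.9829 = (102.0171, 117.9829)

Rounded to 2 decimal places:

(102.02, 117.98)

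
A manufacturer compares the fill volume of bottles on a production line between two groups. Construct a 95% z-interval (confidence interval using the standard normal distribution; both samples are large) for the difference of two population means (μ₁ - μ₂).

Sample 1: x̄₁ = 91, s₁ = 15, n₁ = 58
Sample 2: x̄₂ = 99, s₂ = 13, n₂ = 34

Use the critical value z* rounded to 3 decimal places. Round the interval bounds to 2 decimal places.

Both samples are large (n₁ = 58 ≥ 30, n₂ = 34 ≥ 30), so a z-interval for the difference of means applies.

Point estimate: x̄₁ - x̄₂ = 91 - 99 = -8

Standard error: SE = √(s₁²/n₁ + s₂²/n₂)
= √(15²/58 + 13²/34)
= √(3.879310 + 4.970588)
= 2.974878

For 95% confidence, z* = 1.96 (from standard normal table)
Margin of error: E = z* × SE = 1.96 × 2.974878 = 5.8308

Z-interval: (x̄₁ - x̄₂) ± E = -8 ± 5.8308 = (-13.8308, -2.1692)

Rounded to 2 decimal places:

(-13.83, -2.17)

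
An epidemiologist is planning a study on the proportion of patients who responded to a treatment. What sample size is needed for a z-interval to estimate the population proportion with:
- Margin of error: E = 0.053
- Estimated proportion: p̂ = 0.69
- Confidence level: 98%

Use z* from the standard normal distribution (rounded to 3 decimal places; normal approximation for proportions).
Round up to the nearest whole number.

Using z* for proportion z-interval (normal approximation).

For 98% confidence, z* = 2.326 (from standard normal table)

Sample size formula for proportion z-interval: n = z*²p̂(1-p̂)/E²

n = 2.326² × 0.69 × 0.31 / 0.053²
  = 5.410276 × 0.2139 / 0.002809
  = 411.9822

Round up to the nearest whole number: n = 412

412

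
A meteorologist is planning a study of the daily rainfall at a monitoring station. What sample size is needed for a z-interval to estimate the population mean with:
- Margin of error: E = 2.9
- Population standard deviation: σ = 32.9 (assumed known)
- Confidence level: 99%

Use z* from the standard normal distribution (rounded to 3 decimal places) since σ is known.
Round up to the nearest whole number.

Using z* since population σ is known (z-interval formula).

For 99% confidence, z* = 2.576 (from standard normal table)

Sample size formula for z-interval: n = (z*σ/E)²

n = (2.576 × 32.9 / 2.9)²
  = (29.224276)²
  = 854.0583

Round up to the nearest whole number: n = 855

855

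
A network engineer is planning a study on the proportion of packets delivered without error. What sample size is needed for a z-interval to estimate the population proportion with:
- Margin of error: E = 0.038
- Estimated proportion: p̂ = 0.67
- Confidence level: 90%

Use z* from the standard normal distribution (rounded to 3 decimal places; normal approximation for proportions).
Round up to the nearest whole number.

Using z* for proportion z-interval (normal approximation).

For 90% confidence, z* = 1.645 (from standard normal table)

Sample size formula for proportion z-interval: n = z*²p̂(1-p̂)/E²

n = 1.645² × 0.67 × 0.33 / 0.038²
  = 2.706025 × 0.2211 / 0.001444
  = 414.3367

Round up to the nearest whole number: n = 415

415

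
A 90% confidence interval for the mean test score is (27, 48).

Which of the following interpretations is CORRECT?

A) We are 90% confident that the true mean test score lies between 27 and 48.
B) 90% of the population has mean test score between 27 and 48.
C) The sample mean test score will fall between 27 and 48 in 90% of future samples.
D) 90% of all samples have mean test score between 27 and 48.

A confidence interval represents our confidence in the procedure, not a probability statement about the parameter.

Key concept: If we repeated this sampling process many times and computed a 90% CI each time, about 90% of those intervals would contain the true population parameter.

For this specific interval (27, 48):
- Midpoint (point estimate): 37.5
- Margin of error: 10.5

The correct interpretation is the one stating confidence that the true parameter lies in the interval — option A.

A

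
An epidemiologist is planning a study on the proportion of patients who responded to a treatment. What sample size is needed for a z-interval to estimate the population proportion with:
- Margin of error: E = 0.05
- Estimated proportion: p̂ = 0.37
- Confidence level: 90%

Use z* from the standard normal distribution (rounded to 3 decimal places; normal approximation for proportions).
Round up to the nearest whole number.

Using z* for proportion z-interval (normal approximation).

For 90% confidence, z* = 1.645 (from standard normal table)

Sample size formula for proportion z-interval: n = z*²p̂(1-p̂)/E²

n = 1.645² × 0.37 × 0.63 / 0.05²
  = 2.706025 × 0.2331 / 0.0025
  = 252.3098

Round up to the nearest whole number: n = 253

253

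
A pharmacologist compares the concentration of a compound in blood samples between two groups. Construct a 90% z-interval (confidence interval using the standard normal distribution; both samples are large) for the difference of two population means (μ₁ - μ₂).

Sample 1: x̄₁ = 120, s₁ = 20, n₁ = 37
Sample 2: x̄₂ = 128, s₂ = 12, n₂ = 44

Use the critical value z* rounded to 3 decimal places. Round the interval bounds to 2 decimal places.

Both samples are large (n₁ = 37 ≥ 30, n₂ = 44 ≥ 30), so a z-interval for the difference of means applies.

Point estimate: x̄₁ - x̄₂ = 120 - 128 = -8

Standard error: SE = √(s₁²/n₁ + s₂²/n₂)
= √(20²/37 + 12²/44)
= √(10.810811 + 3.272727)
= 3.752804

For 90% confidence, z* = 1.645 (from standard normal table)
Margin of error: E = z* × SE = 1.645 × 3.752804 = 6.1734

Z-interval: (x̄₁ - x̄₂) ± E = -8 ± 6.1734 = (-14.1734, -1.8266)

Rounded to 2 decimal places:

(-14.17, -1.83)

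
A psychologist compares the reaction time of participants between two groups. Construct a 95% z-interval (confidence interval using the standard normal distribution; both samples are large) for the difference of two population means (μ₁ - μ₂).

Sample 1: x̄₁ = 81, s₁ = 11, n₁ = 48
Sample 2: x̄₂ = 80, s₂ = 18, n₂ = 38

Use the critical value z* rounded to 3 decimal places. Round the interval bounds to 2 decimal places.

Both samples are large (n₁ = 48 ≥ 30, n₂ = 38 ≥ 30), so a z-interval for the difference of means applies.

Point estimate: x̄₁ - x̄₂ = 81 - 80 = 1

Standard error: SE = √(s₁²/n₁ + s₂²/n₂)
= √(11²/48 + 18²/38)
= √(2.520833 + 8.526316)
= 3.323725

For 95% confidence, z* = 1.96 (from standard normal table)
Margin of error: E = z* × SE = 1.96 × 3.323725 = 6.5145

Z-interval: (x̄₁ - x̄₂) ± E = 1 ± 6.5145 = (-5.5145, 7.5145)

Rounded to 2 decimal places:

(-5.51, 7.51)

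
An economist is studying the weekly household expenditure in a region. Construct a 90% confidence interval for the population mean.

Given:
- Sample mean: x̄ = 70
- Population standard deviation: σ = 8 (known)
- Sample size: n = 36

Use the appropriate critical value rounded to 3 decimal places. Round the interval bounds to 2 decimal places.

The population standard deviation σ is known, so use a z-interval (standard normal critical value).

For 90% confidence, z* = 1.645 (from standard normal table)

Standard error: SE = σ/√n = 8/√36 = 1.333333

Margin of error: E = z* × SE = 1.645 × 1.333333 = 2.1933

Z-interval: x̄ ± E = 70 ± 2.1933 = (67.8067, 72.1933)

Rounded to 2 decimal places:

(67.81, 72.19)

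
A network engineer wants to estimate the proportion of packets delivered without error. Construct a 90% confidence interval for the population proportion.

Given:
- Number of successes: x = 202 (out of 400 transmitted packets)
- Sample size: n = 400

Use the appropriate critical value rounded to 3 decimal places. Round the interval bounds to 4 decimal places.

Sample proportion: p̂ = 202/400 = 0.505000

Check conditions for normal approximation:
  np̂ = 202 ≥ 10 ✓
  n(1-p̂) = 198 ≥ 10 ✓

The sample is large enough, so use a z-interval (normal approximation) for the proportion.

For 90% confidence, z* = 1.645 (from standard normal table)

Standard error: SE = √(p̂(1-p̂)/n) = √(0.505000×0.495000/400) = 0.02499875

Margin of error: E = z* × SE = 1.645 × 0.02499875 = 0.041123

Z-interval: p̂ ± E = 0.505000 ± 0.041123 = (0.463877, 0.546123)

Rounded to 4 decimal places:

(0.4639, 0.5461)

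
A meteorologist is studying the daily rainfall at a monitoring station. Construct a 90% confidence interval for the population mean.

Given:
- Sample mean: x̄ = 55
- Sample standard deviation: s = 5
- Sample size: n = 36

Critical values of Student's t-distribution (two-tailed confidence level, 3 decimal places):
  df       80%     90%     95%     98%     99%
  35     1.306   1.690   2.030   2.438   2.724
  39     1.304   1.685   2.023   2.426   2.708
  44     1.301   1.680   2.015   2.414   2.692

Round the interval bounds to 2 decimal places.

The population standard deviation σ is unknown (only the sample standard deviation s is given), so use a t-interval with df = n - 1 = 36 - 1 = 35.

For 90% confidence with df = 35, t* = 1.690 (from t-table)

Standard error: SE = s/√n = 5/√36 = 0.833333

Margin of error: E = t* × SE = 1.690 × 0.833333 = 1.4083

T-interval: x̄ ± E = 55 ± 1.4083 = (53.5917, 56.4083)

Rounded to 2 decimal places:

(53.59, 56.41)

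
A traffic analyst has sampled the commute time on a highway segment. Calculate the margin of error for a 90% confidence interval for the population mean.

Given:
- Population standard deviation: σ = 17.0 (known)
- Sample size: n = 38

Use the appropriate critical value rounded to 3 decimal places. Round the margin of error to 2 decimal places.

The population standard deviation σ is known, so use the z-interval margin of error formula.

For 90% confidence, z* = 1.645 (from standard normal table)

Margin of error formula for z-interval: E = z* × σ/√n

E = 1.645 × 17.0/√38
  = 1.645 × 2.757764
  = 4.5365

Rounded to 2 decimal places:

4.54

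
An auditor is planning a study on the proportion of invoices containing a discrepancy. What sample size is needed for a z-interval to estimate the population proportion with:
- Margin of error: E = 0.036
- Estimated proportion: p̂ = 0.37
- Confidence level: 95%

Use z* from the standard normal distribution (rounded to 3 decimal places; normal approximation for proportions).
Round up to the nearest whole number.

Using z* for proportion z-interval (normal approximation).

For 95% confidence, z* = 1.96 (from standard normal table)

Sample size formula for proportion z-interval: n = z*²p̂(1-p̂)/E²

n = 1.96² × 0.37 × 0.63 / 0.036²
  = 3.8416 × 0.2331 / 0.001296
  = 690.9544

Round up to the nearest whole number: n = 691

691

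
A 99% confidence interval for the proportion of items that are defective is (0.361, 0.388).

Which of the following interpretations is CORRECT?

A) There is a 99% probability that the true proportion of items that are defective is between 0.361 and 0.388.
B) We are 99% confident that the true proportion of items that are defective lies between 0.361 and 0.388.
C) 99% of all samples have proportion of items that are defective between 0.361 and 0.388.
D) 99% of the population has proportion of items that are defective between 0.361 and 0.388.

A confidence interval represents our confidence in the procedure, not a probability statement about the parameter.

Key concept: If we repeated this sampling process many times and computed a 99% CI each time, about 99% of those intervals would contain the true population parameter.

For this specific interval (0.361, 0.388):
- Midpoint (point estimate): 0.3745
- Margin of error: 0.0135

The correct interpretation is the one stating confidence that the true parameter lies in the interval — option B.

B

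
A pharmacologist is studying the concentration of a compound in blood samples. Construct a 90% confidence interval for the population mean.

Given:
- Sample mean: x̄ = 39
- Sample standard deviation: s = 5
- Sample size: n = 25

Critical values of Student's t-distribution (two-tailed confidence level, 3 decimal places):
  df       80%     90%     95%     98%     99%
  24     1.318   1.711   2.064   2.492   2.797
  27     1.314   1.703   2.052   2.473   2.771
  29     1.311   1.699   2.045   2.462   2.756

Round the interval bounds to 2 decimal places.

The population standard deviation σ is unknown (only the sample standard deviation s is given), so use a t-interval with df = n - 1 = 25 - 1 = 24.

For 90% confidence with df = 24, t* = 1.711 (from t-table)

Standard error: SE = s/√n = 5/√25 = 1.000000

Margin of error: E = t* × SE = 1.711 × 1.000000 = 1.7110

T-interval: x̄ ± E = 39 ± 1.7110 = (37.2890, 40.7110)

Rounded to 2 decimal places:

(37.29, 40.71)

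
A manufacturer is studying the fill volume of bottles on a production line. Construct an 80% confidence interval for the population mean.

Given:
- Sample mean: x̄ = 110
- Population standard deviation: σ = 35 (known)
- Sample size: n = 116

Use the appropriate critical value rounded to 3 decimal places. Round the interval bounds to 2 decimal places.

The population standard deviation σ is known, so use a z-interval (standard normal critical value).

For 80% confidence, z* = 1.282 (from standard normal table)

Standard error: SE = σ/√n = 35/√116 = 3.249668

Margin of error: E = z* × SE = 1.282 × 3.249668 = 4.1661

Z-interval: x̄ ± E = 110 ± 4.1661 = (105.8339, 114.1661)

Rounded to 2 decimal places:

(105.83, 114.17)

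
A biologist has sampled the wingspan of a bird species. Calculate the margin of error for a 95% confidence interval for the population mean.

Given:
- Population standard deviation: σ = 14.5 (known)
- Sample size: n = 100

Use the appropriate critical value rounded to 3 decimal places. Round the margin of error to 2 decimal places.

The population standard deviation σ is known, so use the z-interval margin of error formula.

For 95% confidence, z* = 1.96 (from standard normal table)

Margin of error formula for z-interval: E = z* × σ/√n

E = 1.96 × 14.5/√100
  = 1.96 × 1.450000
  = 2.8420

Rounded to 2 decimal places:

2.84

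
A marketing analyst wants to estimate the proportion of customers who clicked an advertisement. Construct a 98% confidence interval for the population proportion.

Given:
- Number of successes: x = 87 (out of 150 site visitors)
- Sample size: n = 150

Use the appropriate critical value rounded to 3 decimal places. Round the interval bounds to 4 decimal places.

Sample proportion: p̂ = 87/150 = 0.580000

Check conditions for normal approximation:
  np̂ = 87 ≥ 10 ✓
  n(1-p̂) = 63 ≥ 10 ✓

The sample is large enough, so use a z-interval (normal approximation) for the proportion.

For 98% confidence, z* = 2.326 (from standard normal table)

Standard error: SE = √(p̂(1-p̂)/n) = √(0.580000×0.420000/150) = 0.04029888

Margin of error: E = z* × SE = 2.326 × 0.04029888 = 0.093735

Z-interval: p̂ ± E = 0.580000 ± 0.093735 = (0.486265, 0.673735)

Rounded to 4 decimal places:

(0.4863, 0.6737)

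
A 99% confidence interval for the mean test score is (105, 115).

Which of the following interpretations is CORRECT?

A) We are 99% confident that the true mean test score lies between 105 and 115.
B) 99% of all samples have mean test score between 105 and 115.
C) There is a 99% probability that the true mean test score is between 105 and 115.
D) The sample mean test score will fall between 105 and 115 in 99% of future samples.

A confidence interval represents our confidence in the procedure, not a probability statement about the parameter.

Key concept: If we repeated this sampling process many times and computed a 99% CI each time, about 99% of those intervals would contain the true population parameter.

For this specific interval (105, 115):
- Midpoint (point estimate): 110
- Margin of error: 5

The correct interpretation is the one stating confidence that the true parameter lies in the interval — option A.

A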